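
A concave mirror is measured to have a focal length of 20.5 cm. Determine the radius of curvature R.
R = 2|f| = 41 cm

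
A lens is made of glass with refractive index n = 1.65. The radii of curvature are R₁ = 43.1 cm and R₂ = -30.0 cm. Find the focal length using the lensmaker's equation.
1/f = (n − 1)(1/R₁ − 1/R₂) → f = 27.21 cm (converging lens)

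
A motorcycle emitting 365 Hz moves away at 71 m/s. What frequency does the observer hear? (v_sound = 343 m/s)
f_obs = f·v/(v + v_s) = 302.4 Hz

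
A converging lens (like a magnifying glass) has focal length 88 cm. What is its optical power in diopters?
P = 1/f = 1.136 D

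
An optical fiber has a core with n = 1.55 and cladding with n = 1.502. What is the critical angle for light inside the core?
θc = arcsin(n_cladding/n_core) = 75.7°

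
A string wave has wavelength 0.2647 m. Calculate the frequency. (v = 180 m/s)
f = v/λ = 680 Hz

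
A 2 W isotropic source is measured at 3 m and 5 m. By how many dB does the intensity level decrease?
Δβ = 20·log₁₀(r₂/r₁) = 4.437 dB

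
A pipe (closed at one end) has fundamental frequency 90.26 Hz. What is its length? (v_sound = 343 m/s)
L = v/(4f₁) = 0.95 m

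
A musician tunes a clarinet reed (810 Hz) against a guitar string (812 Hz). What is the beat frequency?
2 Hz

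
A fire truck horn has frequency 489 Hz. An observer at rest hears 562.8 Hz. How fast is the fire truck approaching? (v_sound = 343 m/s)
v_s = v·(1 − f/f_obs) = 44.98 m/s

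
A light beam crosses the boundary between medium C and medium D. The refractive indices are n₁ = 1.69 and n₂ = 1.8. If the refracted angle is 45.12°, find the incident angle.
sin θ₁ = (n₂/n₁)·sin θ₂ → θ₁ = 49°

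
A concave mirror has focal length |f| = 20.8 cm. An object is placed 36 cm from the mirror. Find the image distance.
f = +20.8 cm (concave); 1/di = 1/f − 1/do → di = 49.26 cm (real image, in front of mirror)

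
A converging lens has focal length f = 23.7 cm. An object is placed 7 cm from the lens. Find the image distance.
1/di = 1/f − 1/do → di = -9.934 cm (virtual image)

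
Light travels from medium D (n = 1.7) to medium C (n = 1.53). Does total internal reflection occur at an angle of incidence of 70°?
θc = arcsin(n₂/n₁) = 64.16°; 70° > θc, so yes — total internal reflection.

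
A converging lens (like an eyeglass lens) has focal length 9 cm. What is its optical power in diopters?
P = 1/f = 11.11 D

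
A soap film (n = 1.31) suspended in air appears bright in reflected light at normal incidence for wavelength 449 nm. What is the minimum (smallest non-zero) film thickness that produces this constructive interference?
2nt = (m − ½)λ with m = 1 → t = (m − ½)λ/(2n) = 85.69 nm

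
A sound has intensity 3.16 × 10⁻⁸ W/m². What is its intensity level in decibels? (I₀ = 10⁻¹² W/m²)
β = 10·log₁₀(I/I₀) = 45 dB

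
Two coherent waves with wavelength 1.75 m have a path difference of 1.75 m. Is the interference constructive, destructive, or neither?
constructive — path difference = 1λ, a whole number of wavelengths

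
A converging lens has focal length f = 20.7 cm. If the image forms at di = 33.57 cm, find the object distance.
1/do = 1/f − 1/di → do = 53.99 cm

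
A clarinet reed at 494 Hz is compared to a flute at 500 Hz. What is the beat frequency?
6 Hz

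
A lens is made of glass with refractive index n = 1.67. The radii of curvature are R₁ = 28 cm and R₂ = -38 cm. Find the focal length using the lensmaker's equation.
1/f = (n − 1)(1/R₁ − 1/R₂) → f = 24.06 cm (converging lens)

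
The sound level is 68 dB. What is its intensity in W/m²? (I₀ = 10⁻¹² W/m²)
I = I₀·10^(β/10) = 6.31 × 10⁻⁶ W/m²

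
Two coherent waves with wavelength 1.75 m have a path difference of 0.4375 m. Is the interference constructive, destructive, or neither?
neither (partial) — path difference = 0.25λ, neither a whole number of wavelengths nor an odd multiple of λ/2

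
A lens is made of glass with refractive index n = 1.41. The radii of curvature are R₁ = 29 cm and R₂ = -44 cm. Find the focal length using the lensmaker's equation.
1/f = (n − 1)(1/R₁ − 1/R₂) → f = 42.63 cm (converging lens)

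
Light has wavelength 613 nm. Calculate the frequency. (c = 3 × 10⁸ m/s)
f = c/λ = 4.894 × 10¹⁴ Hz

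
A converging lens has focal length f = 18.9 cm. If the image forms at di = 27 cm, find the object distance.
1/do = 1/f − 1/di → do = 63 cm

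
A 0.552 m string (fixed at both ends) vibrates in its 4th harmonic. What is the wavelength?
λₙ = 2L/n = 0.276 m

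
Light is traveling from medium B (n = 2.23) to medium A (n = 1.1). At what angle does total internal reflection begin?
θc = arcsin(n₂/n₁) = 29.56°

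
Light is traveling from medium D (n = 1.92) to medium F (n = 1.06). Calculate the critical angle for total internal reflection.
θc = arcsin(n₂/n₁) = 33.51°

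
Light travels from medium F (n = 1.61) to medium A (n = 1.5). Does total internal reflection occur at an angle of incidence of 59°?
θc = arcsin(n₂/n₁) = 68.7°; 59° < θc, so no — the ray refracts.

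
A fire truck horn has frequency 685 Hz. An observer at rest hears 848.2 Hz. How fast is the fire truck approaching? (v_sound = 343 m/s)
v_s = v·(1 − f/f_obs) = 66 m/s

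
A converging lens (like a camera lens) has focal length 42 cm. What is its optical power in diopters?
P = 1/f = 2.381 D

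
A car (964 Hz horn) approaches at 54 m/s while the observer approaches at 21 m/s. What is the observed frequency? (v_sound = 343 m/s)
f_obs = f·(v + v_o)/(v − v_s) = 1214 Hz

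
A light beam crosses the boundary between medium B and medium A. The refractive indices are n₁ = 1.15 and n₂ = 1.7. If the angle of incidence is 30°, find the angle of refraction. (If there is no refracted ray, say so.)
sin θ₂ = (n₁/n₂)·sin θ₁ = 0.3382 → θ₂ = 19.77°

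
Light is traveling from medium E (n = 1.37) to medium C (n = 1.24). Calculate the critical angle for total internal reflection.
θc = arcsin(n₂/n₁) = 64.84°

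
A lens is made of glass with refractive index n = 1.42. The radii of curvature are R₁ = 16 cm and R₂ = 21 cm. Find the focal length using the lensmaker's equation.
1/f = (n − 1)(1/R₁ − 1/R₂) → f = 160 cm (converging lens)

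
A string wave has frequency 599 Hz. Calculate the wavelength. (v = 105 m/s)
λ = v/f = 0.1753 m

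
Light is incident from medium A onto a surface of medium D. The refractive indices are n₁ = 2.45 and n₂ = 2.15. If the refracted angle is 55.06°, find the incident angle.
sin θ₁ = (n₂/n₁)·sin θ₂ → θ₁ = 46°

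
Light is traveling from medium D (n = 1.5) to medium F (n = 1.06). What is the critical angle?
θc = arcsin(n₂/n₁) = 44.96°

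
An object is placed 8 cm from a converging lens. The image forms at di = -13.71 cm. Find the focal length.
1/f = 1/do + 1/di → f = 19.21 cm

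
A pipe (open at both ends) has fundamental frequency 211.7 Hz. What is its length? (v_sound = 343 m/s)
L = v/(2f₁) = 0.8101 m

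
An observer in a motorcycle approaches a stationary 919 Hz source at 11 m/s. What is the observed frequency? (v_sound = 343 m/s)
f_obs = f·(v + v_o)/v = 948.5 Hz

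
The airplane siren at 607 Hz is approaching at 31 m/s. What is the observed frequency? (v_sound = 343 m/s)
f_obs = f·v/(v − v_s) = 667.3 Hz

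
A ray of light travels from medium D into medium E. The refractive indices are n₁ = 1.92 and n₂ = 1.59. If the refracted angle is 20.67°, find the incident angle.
sin θ₁ = (n₂/n₁)·sin θ₂ → θ₁ = 17°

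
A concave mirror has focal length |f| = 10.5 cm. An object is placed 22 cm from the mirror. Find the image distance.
f = +10.5 cm (concave); 1/di = 1/f − 1/do → di = 20.09 cm (real image, in front of mirror)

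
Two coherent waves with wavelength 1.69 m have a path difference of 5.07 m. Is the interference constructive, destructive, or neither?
constructive — path difference = 3λ, a whole number of wavelengths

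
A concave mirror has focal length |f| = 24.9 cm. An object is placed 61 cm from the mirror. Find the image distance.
f = +24.9 cm (concave); 1/di = 1/f − 1/do → di = 42.07 cm (real image, in front of mirror)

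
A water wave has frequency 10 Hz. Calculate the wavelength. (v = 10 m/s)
λ = v/f = 1 m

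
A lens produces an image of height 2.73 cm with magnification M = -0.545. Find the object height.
ho = |hi|/|M| = 5.009 cm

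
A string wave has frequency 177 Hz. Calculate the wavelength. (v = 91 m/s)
λ = v/f = 0.5141 m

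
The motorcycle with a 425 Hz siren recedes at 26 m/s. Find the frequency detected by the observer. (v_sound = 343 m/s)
f_obs = f·v/(v + v_s) = 395.1 Hz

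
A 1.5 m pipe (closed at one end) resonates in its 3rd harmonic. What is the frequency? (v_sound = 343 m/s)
fₙ = nv/(4L) = 171.5 Hz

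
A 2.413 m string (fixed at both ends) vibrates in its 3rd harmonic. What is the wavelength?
λₙ = 2L/n = 1.609 m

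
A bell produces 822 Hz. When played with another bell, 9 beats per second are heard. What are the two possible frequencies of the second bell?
f₂ = 822 ± 9 Hz → 831 Hz or 813 Hz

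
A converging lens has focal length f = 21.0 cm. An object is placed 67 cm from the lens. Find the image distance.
1/di = 1/f − 1/do → di = 30.59 cm (real image)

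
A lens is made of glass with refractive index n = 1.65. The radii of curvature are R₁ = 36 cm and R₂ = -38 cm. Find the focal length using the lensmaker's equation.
1/f = (n − 1)(1/R₁ − 1/R₂) → f = 28.44 cm (converging lens)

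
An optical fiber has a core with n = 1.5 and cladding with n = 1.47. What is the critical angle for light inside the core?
θc = arcsin(n_cladding/n_core) = 78.52°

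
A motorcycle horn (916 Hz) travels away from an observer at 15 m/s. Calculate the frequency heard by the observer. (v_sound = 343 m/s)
f_obs = f·v/(v + v_s) = 877.6 Hz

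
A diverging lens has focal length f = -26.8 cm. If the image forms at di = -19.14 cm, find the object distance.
1/do = 1/f − 1/di → do = 66.97 cm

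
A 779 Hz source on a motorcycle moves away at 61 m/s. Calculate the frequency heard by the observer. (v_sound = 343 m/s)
f_obs = f·v/(v + v_s) = 661.4 Hz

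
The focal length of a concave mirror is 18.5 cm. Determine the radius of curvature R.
R = 2|f| = 37 cm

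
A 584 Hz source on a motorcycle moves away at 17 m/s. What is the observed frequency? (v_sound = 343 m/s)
f_obs = f·v/(v + v_s) = 556.4 Hz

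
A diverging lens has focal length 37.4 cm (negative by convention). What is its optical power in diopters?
P = 1/f = -2.674 D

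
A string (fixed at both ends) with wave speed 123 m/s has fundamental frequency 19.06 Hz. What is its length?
L = v/(2f₁) = 3.227 m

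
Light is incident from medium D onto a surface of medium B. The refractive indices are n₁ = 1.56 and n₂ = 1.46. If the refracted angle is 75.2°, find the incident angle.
sin θ₁ = (n₂/n₁)·sin θ₂ → θ₁ = 64.8°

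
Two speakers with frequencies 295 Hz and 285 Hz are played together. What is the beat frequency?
10 Hz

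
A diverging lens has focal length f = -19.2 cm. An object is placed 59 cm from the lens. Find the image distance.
1/di = 1/f − 1/do → di = -14.49 cm (virtual image)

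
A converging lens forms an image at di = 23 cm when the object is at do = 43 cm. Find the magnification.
M = −di/do = -0.5349 (inverted image)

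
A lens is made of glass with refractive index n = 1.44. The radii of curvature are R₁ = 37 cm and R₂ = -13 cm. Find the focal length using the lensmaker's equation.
1/f = (n − 1)(1/R₁ − 1/R₂) → f = 21.86 cm (converging lens)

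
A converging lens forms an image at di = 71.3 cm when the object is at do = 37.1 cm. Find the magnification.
M = −di/do = -1.922 (inverted image)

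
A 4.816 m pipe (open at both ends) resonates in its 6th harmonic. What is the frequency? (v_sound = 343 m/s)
fₙ = nv/(2L) = 213.7 Hz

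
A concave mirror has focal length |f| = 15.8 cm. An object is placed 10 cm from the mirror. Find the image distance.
f = +15.8 cm (concave); 1/di = 1/f − 1/do → di = -27.24 cm (virtual image, behind mirror)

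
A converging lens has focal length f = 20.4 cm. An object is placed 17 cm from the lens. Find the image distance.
1/di = 1/f − 1/do → di = -102 cm (virtual image)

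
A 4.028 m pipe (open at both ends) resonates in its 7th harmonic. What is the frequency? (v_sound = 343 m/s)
fₙ = nv/(2L) = 298 Hz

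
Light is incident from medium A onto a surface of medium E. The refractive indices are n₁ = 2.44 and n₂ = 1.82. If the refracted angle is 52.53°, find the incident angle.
sin θ₁ = (n₂/n₁)·sin θ₂ → θ₁ = 36.3°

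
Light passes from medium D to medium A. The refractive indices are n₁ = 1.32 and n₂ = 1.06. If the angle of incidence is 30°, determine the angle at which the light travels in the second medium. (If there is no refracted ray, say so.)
sin θ₂ = (n₁/n₂)·sin θ₁ = 0.6226 → θ₂ = 38.51°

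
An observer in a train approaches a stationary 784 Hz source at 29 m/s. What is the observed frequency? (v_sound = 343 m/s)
f_obs = f·(v + v_o)/v = 850.3 Hz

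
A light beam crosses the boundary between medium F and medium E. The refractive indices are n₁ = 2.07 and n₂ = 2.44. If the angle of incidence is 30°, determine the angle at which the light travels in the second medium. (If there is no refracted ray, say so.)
sin θ₂ = (n₁/n₂)·sin θ₁ = 0.4242 → θ₂ = 25.1°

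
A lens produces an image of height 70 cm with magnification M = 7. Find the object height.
ho = |hi|/|M| = 10 cm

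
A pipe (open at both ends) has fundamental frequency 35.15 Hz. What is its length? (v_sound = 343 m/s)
L = v/(2f₁) = 4.879 m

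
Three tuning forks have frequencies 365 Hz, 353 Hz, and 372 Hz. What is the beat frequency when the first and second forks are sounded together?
12 Hz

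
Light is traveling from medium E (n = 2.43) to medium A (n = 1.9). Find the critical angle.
θc = arcsin(n₂/n₁) = 51.43°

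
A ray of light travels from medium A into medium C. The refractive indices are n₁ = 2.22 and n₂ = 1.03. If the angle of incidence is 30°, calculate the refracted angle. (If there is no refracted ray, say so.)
sin θ₂ = (n₁/n₂)·sin θ₁ = 1.078 > 1, so there is no refracted ray — the light undergoes total internal reflection.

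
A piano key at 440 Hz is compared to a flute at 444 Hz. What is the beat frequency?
4 Hz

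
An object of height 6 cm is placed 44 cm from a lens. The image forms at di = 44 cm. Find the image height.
hi = (-di/do) × ho = -6 cm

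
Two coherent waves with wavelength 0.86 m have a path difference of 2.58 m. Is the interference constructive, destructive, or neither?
constructive — path difference = 3λ, a whole number of wavelengths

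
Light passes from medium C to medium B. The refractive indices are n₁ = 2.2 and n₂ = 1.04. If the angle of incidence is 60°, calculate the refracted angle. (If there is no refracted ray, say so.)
sin θ₂ = (n₁/n₂)·sin θ₁ = 1.832 > 1, so there is no refracted ray — the light undergoes total internal reflection.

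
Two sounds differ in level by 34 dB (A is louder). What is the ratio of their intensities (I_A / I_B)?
I_A/I_B = 10^(Δβ/10) = 2512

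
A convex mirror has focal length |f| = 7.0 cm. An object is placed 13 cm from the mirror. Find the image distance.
f = −7.0 cm (convex); 1/di = 1/f − 1/do → di = -4.55 cm (virtual image, behind mirror)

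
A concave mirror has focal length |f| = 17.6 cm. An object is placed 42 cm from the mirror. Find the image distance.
f = +17.6 cm (concave); 1/di = 1/f − 1/do → di = 30.3 cm (real image, in front of mirror)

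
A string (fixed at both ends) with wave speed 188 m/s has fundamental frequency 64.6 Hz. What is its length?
L = v/(2f₁) = 1.455 m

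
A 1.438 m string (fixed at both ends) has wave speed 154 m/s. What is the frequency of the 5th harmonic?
fₙ = nv/(2L) = 267.7 Hz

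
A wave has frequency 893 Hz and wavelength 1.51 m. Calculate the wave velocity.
v = fλ = 1348 m/s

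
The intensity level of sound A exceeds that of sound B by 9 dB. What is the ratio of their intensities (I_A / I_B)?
I_A/I_B = 10^(Δβ/10) = 7.943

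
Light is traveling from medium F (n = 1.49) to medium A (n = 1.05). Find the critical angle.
θc = arcsin(n₂/n₁) = 44.81°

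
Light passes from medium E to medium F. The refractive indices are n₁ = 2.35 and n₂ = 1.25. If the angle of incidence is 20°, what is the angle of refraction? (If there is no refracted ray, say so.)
sin θ₂ = (n₁/n₂)·sin θ₁ = 0.643 → θ₂ = 40.02°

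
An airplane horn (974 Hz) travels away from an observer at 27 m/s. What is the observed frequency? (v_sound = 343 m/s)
f_obs = f·v/(v + v_s) = 902.9 Hz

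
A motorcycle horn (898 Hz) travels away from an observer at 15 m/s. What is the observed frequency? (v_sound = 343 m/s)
f_obs = f·v/(v + v_s) = 860.4 Hz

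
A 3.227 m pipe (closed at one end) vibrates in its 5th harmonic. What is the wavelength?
λₙ = 4L/n = 2.582 m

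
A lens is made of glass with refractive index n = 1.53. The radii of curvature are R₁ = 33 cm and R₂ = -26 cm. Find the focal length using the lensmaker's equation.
1/f = (n − 1)(1/R₁ − 1/R₂) → f = 27.44 cm (converging lens)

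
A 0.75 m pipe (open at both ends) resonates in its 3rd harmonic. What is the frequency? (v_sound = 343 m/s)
fₙ = nv/(2L) = 686 Hz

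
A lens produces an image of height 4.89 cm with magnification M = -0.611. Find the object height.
ho = |hi|/|M| = 8.003 cm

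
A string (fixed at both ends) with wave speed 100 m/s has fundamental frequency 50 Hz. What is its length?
L = v/(2f₁) = 1 m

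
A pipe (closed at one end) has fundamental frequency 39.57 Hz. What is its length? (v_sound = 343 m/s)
L = v/(4f₁) = 2.167 m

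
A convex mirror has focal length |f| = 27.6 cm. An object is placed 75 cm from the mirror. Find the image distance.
f = −27.6 cm (convex); 1/di = 1/f − 1/do → di = -20.18 cm (virtual image, behind mirror)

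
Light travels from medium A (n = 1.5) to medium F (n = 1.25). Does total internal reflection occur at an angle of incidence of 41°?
θc = arcsin(n₂/n₁) = 56.44°; 41° < θc, so no — the ray refracts.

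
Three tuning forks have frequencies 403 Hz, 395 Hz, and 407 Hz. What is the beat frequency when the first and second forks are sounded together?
8 Hz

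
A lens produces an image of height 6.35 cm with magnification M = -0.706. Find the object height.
ho = |hi|/|M| = 8.994 cm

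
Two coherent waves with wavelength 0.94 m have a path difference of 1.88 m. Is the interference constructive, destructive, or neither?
constructive — path difference = 2λ, a whole number of wavelengths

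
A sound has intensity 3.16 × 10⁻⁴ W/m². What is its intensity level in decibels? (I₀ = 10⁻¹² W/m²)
β = 10·log₁₀(I/I₀) = 85 dB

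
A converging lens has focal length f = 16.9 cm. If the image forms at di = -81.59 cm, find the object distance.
1/do = 1/f − 1/di → do = 14 cm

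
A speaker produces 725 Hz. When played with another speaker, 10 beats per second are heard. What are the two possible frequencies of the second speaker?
f₂ = 725 ± 10 Hz → 735 Hz or 715 Hz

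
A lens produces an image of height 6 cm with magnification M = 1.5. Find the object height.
ho = |hi|/|M| = 4 cm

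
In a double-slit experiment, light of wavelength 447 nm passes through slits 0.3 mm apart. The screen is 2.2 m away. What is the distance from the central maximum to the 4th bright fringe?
y = mλL/d = 13.11 mm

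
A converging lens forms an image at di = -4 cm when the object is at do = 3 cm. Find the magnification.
M = −di/do = 1.333 (upright image)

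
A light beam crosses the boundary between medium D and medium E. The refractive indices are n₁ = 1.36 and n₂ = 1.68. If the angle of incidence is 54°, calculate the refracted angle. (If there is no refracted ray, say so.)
sin θ₂ = (n₁/n₂)·sin θ₁ = 0.6549 → θ₂ = 40.91°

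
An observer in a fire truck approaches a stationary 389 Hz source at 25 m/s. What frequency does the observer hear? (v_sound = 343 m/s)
f_obs = f·(v + v_o)/v = 417.4 Hz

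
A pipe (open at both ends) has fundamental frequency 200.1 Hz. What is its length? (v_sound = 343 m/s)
L = v/(2f₁) = 0.8571 m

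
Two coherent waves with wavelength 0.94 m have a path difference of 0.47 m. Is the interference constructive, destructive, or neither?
destructive — path difference = 0.5λ, an odd multiple of λ/2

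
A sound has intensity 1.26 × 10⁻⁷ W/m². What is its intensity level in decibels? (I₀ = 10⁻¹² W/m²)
β = 10·log₁₀(I/I₀) = 51 dB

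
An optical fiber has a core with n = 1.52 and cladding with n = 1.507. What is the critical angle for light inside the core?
θc = arcsin(n_cladding/n_core) = 82.5°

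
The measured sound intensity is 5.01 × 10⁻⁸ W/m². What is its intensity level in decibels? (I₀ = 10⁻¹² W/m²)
β = 10·log₁₀(I/I₀) = 47 dB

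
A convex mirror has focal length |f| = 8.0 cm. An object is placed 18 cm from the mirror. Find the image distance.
f = −8.0 cm (convex); 1/di = 1/f − 1/do → di = -5.538 cm (virtual image, behind mirror)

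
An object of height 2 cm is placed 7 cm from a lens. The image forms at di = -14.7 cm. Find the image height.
hi = (-di/do) × ho = 4.2 cm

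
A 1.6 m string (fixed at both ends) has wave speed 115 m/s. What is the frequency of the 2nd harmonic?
fₙ = nv/(2L) = 71.88 Hz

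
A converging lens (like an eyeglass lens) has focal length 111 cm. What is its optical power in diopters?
P = 1/f = 0.9009 D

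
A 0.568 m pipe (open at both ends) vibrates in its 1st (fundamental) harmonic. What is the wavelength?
λₙ = 2L/n = 1.136 m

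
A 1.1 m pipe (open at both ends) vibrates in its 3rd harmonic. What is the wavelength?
λₙ = 2L/n = 0.7333 m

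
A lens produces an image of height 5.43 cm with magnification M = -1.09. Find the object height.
ho = |hi|/|M| = 4.982 cm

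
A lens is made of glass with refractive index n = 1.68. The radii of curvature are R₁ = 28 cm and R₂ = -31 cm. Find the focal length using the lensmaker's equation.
1/f = (n − 1)(1/R₁ − 1/R₂) → f = 21.64 cm (converging lens)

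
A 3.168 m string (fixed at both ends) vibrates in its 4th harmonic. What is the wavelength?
λₙ = 2L/n = 1.584 m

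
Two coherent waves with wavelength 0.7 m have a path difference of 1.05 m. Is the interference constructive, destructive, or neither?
destructive — path difference = 1.5λ, an odd multiple of λ/2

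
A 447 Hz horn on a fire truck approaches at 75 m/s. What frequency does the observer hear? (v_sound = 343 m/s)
f_obs = f·v/(v − v_s) = 572.1 Hz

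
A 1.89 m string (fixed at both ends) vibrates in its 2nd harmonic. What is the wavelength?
λₙ = 2L/n = 1.89 m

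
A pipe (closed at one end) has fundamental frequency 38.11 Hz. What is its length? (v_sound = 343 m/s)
L = v/(4f₁) = 2.25 m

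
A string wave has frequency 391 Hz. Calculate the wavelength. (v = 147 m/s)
λ = v/f = 0.376 m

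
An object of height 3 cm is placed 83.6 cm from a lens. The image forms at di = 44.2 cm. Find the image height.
hi = (-di/do) × ho = -1.586 cm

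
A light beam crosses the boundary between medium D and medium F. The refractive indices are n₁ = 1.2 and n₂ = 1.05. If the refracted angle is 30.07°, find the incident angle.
sin θ₁ = (n₂/n₁)·sin θ₂ → θ₁ = 26°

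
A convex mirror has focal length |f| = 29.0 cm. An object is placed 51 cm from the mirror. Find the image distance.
f = −29.0 cm (convex); 1/di = 1/f − 1/do → di = -18.49 cm (virtual image, behind mirror)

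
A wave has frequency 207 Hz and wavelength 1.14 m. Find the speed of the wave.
v = fλ = 236 m/s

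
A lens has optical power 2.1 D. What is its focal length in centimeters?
f = 1/P = 47.62 cm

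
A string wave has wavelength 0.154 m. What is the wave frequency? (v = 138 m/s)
f = v/λ = 896.1 Hz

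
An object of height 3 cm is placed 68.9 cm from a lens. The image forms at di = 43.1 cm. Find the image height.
hi = (-di/do) × ho = -1.877 cm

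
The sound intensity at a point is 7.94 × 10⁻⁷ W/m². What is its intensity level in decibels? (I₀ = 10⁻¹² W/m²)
β = 10·log₁₀(I/I₀) = 59 dB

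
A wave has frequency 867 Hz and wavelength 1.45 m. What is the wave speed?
v = fλ = 1257 m/s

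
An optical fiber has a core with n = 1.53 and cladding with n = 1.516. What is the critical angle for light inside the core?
θc = arcsin(n_cladding/n_core) = 82.24°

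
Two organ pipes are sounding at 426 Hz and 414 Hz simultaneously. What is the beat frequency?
12 Hz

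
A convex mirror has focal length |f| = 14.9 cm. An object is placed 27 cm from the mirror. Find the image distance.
f = −14.9 cm (convex); 1/di = 1/f − 1/do → di = -9.601 cm (virtual image, behind mirror)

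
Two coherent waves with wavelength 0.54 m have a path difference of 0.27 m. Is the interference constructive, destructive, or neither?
destructive — path difference = 0.5λ, an odd multiple of λ/2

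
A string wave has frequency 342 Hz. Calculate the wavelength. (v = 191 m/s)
λ = v/f = 0.5585 m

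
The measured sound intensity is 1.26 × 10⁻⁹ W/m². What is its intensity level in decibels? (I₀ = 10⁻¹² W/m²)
β = 10·log₁₀(I/I₀) = 31 dB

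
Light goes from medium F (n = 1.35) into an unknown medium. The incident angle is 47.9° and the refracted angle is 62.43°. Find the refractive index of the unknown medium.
n₂ = n₁·sin θ₁ / sin θ₂ = 1.13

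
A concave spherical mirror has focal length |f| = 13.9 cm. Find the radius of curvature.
R = 2|f| = 27.8 cm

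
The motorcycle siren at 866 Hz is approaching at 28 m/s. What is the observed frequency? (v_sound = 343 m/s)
f_obs = f·v/(v − v_s) = 943 Hz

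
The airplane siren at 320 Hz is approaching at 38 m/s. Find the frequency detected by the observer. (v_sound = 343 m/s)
f_obs = f·v/(v − v_s) = 359.9 Hz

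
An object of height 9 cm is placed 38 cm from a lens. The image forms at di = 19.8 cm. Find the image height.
hi = (-di/do) × ho = -4.689 cm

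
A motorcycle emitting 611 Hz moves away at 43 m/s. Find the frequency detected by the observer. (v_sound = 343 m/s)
f_obs = f·v/(v + v_s) = 542.9 Hz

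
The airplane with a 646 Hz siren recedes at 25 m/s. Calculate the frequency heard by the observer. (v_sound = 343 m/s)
f_obs = f·v/(v + v_s) = 602.1 Hz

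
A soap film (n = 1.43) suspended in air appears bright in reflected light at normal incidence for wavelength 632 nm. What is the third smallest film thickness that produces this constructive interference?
2nt = (m − ½)λ with m = 3 → t = (m − ½)λ/(2n) = 552.4 nm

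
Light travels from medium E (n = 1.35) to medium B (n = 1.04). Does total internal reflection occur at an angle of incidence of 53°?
θc = arcsin(n₂/n₁) = 50.39°; 53° > θc, so yes — total internal reflection.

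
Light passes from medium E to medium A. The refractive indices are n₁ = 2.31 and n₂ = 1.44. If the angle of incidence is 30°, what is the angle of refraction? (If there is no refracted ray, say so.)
sin θ₂ = (n₁/n₂)·sin θ₁ = 0.8021 → θ₂ = 53.33°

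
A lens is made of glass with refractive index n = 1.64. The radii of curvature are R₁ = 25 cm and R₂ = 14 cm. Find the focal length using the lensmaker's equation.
1/f = (n − 1)(1/R₁ − 1/R₂) → f = -49.72 cm (diverging lens)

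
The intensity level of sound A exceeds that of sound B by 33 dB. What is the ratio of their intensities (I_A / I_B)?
I_A/I_B = 10^(Δβ/10) = 1995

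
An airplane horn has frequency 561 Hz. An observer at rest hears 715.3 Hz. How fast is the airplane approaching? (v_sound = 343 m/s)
v_s = v·(1 − f/f_obs) = 73.99 m/s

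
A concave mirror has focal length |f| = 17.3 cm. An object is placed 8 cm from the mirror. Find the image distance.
f = +17.3 cm (concave); 1/di = 1/f − 1/do → di = -14.88 cm (virtual image, behind mirror)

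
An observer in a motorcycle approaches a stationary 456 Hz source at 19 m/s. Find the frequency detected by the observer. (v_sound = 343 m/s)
f_obs = f·(v + v_o)/v = 481.3 Hz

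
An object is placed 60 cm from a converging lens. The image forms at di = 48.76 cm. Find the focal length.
1/f = 1/do + 1/di → f = 26.9 cm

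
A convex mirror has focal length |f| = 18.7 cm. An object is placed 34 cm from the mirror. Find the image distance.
f = −18.7 cm (convex); 1/di = 1/f − 1/do → di = -12.06 cm (virtual image, behind mirror)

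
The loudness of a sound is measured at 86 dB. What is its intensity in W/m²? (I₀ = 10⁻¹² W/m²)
I = I₀·10^(β/10) = 3.98 × 10⁻⁴ W/m²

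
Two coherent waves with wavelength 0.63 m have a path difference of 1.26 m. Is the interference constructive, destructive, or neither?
constructive — path difference = 2λ, a whole number of wavelengths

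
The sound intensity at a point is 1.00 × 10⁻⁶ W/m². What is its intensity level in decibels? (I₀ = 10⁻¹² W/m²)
β = 10·log₁₀(I/I₀) = 60 dB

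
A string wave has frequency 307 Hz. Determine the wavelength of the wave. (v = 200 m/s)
λ = v/f = 0.6515 m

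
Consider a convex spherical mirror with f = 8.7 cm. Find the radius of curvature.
R = 2|f| = 17.4 cm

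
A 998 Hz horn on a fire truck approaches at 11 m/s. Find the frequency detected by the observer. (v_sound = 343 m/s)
f_obs = f·v/(v − v_s) = 1031 Hz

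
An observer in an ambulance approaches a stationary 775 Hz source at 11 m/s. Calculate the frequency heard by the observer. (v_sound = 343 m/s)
f_obs = f·(v + v_o)/v = 799.9 Hz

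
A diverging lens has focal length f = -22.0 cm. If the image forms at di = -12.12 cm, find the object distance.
1/do = 1/f − 1/di → do = 26.99 cm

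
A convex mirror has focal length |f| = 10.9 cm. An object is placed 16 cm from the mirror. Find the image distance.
f = −10.9 cm (convex); 1/di = 1/f − 1/do → di = -6.483 cm (virtual image, behind mirror)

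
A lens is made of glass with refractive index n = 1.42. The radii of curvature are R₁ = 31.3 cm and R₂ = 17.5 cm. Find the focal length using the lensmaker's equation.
1/f = (n − 1)(1/R₁ − 1/R₂) → f = -94.5 cm (diverging lens)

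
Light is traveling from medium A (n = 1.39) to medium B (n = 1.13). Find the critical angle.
θc = arcsin(n₂/n₁) = 54.39°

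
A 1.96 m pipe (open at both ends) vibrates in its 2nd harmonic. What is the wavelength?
λₙ = 2L/n = 1.96 m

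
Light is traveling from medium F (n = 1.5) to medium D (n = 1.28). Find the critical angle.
θc = arcsin(n₂/n₁) = 58.58°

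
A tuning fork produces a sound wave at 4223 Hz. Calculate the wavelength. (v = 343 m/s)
λ = v/f = 0.08122 m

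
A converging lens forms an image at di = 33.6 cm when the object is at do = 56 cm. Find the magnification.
M = −di/do = -0.6 (inverted image)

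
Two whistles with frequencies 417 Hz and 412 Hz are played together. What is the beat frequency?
5 Hz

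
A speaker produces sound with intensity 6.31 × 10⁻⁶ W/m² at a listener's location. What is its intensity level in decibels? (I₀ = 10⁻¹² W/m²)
β = 10·log₁₀(I/I₀) = 68 dB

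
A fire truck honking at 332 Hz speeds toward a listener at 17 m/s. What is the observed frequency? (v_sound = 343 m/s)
f_obs = f·v/(v − v_s) = 349.3 Hz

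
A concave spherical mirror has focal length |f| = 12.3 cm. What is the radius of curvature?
R = 2|f| = 24.6 cm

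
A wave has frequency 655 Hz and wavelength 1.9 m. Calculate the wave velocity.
v = fλ = 1244 m/s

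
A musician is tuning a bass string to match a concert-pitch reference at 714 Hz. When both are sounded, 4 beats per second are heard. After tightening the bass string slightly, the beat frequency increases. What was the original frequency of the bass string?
718 Hz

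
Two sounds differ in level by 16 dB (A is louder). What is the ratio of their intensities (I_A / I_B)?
I_A/I_B = 10^(Δβ/10) = 39.81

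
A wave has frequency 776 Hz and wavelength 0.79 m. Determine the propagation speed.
v = fλ = 613 m/s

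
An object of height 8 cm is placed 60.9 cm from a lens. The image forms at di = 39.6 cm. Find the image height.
hi = (-di/do) × ho = -5.202 cm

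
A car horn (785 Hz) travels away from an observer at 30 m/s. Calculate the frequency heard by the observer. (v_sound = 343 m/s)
f_obs = f·v/(v + v_s) = 721.9 Hz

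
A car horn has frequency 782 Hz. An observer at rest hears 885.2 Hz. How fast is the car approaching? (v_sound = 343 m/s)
v_s = v·(1 − f/f_obs) = 39.99 m/s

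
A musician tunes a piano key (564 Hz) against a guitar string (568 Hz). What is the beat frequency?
4 Hz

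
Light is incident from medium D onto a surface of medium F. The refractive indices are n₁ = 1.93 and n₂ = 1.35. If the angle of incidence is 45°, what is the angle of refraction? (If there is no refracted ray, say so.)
sin θ₂ = (n₁/n₂)·sin θ₁ = 1.011 > 1, so there is no refracted ray — the light undergoes total internal reflection.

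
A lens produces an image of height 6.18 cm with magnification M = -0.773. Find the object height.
ho = |hi|/|M| = 7.995 cm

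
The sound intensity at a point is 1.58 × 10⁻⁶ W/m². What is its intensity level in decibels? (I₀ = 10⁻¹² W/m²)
β = 10·log₁₀(I/I₀) = 61.99 dB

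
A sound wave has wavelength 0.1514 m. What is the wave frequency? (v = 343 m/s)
f = v/λ = 2266 Hz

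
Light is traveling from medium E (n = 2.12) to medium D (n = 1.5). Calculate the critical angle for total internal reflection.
θc = arcsin(n₂/n₁) = 45.04°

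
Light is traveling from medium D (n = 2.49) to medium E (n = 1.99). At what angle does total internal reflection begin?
θc = arcsin(n₂/n₁) = 53.05°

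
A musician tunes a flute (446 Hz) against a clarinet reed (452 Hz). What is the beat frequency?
6 Hz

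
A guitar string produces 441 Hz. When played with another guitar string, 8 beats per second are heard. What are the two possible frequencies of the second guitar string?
f₂ = 441 ± 8 Hz → 449 Hz or 433 Hz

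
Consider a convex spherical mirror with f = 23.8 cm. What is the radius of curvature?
R = 2|f| = 47.6 cm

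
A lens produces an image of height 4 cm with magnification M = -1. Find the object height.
ho = |hi|/|M| = 4 cm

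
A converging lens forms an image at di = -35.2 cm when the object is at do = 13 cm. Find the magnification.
M = −di/do = 2.708 (upright image)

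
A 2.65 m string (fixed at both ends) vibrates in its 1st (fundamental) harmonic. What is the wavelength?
λₙ = 2L/n = 5.3 m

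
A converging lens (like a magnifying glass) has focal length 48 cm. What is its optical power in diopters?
P = 1/f = 2.083 D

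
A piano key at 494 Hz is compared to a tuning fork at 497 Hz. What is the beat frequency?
3 Hz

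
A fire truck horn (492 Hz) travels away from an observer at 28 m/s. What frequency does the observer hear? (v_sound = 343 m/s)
f_obs = f·v/(v + v_s) = 454.9 Hz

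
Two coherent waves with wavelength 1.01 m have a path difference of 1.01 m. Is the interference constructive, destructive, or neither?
constructive — path difference = 1λ, a whole number of wavelengths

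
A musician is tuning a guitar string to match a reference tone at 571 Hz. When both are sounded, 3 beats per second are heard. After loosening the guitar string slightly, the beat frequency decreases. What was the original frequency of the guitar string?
574 Hz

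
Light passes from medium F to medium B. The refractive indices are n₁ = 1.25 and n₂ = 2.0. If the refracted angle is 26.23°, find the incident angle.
sin θ₁ = (n₂/n₁)·sin θ₂ → θ₁ = 45°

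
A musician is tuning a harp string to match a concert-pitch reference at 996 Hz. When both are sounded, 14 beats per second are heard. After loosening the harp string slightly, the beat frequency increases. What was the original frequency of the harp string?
982 Hz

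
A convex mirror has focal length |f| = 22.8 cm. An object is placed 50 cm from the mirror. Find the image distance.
f = −22.8 cm (convex); 1/di = 1/f − 1/do → di = -15.66 cm (virtual image, behind mirror)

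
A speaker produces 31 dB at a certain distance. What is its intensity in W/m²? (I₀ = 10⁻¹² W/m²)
I = I₀·10^(β/10) = 1.26 × 10⁻⁹ W/m²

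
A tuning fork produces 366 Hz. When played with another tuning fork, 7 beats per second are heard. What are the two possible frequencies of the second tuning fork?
f₂ = 366 ± 7 Hz → 373 Hz or 359 Hz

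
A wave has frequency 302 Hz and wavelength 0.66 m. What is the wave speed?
v = fλ = 199.3 m/s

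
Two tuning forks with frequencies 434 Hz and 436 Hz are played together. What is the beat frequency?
2 Hz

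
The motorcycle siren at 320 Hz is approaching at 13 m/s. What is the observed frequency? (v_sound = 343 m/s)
f_obs = f·v/(v − v_s) = 332.6 Hz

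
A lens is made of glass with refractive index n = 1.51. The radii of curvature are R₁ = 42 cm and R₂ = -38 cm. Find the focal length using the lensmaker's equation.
1/f = (n − 1)(1/R₁ − 1/R₂) → f = 39.12 cm (converging lens)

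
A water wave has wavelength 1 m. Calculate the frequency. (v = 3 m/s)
f = v/λ = 3 Hz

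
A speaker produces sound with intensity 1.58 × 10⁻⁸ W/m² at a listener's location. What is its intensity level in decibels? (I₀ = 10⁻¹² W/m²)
β = 10·log₁₀(I/I₀) = 41.99 dB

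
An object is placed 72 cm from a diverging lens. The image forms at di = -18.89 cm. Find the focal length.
1/f = 1/do + 1/di → f = -25.61 cm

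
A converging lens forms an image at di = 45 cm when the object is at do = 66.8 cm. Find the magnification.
M = −di/do = -0.6737 (inverted image)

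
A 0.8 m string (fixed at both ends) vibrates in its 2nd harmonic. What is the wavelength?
λₙ = 2L/n = 0.8 m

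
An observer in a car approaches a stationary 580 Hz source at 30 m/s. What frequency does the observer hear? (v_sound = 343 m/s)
f_obs = f·(v + v_o)/v = 630.7 Hz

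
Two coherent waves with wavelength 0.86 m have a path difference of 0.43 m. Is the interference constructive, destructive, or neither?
destructive — path difference = 0.5λ, an odd multiple of λ/2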